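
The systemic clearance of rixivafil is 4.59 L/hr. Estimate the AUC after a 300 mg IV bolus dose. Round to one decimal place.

AUC = 65.4 mg/L·hr

AUC_0→∞ = Dose_iv / CL
        = 300 / 4.59 = 65.3595 mg/L·hr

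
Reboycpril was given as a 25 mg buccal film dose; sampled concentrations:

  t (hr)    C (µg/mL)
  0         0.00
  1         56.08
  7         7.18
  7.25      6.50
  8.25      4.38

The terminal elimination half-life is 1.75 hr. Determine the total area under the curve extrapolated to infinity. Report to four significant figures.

Trapezoidal AUC_0→8.25:
  [0→1]: (0.00+56.08)/2 × 1 = 28.04
  [1→7]: (56.08+7.18)/2 × 6 = 189.78
  [7→7.25]: (7.18+6.50)/2 × 0.25 = 1.71
  [7.25→8.25]: (6.50+4.38)/2 × 1 = 5.44
  Sum = 224.97 µg/mL·hr
k_e = ln2 / t½ = 0.693147 / 1.75 = 0.3961 hr^-1
Extrapolated tail: C_last / k_e = 4.38 / 0.3961 = 11.058
AUC_0→∞ = 224.97 + 11.058 = 236.028 µg/mL·hr

AUC = 236.0 µg/mL·hr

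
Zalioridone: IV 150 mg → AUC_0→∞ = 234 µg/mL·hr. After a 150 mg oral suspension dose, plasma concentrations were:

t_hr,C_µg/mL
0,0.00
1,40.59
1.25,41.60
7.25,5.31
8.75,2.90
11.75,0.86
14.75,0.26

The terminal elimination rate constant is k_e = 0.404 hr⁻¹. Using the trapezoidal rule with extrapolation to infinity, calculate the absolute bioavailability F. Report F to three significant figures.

Trapezoidal AUC_0→14.75 (oral suspension):
  [0→1]: (0.00+40.59)/2 × 1 = 20.295
  [1→1.25]: (40.59+41.60)/2 × 0.25 = 10.27375
  [1.25→7.25]: (41.60+5.31)/2 × 6 = 140.73
  [7.25→8.75]: (5.31+2.90)/2 × 1.5 = 6.1575
  [8.75→11.75]: (2.90+0.86)/2 × 3 = 5.64
  [11.75→14.75]: (0.86+0.26)/2 × 3 = 1.68
  Sum = 184.77625 µg/mL·hr
Tail: C_last/k_e = 0.26/0.404 = 0.644
AUC_0→∞ (oral suspension) = 184.77625 + 0.644 = 185.42025 µg/mL·hr
F = (AUC_ev/D_ev)/(AUC_iv/D_iv) = (185.42025/150)/(234/150) = 1.236135/1.56 = 0.7924

F = 0.792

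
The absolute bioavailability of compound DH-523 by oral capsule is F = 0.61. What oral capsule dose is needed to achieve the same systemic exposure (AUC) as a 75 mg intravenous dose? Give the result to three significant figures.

For equal systemic exposure: F × D_ev = D_iv
D_ev = D_iv / F = 75 / 0.61 = 122.951 mg

D_oral = 123 mg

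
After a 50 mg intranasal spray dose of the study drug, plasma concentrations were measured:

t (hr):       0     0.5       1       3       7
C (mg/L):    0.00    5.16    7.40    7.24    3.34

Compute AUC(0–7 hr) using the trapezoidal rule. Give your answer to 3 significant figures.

AUC = 40.2 mg/L·hr

Trapezoidal AUC_0→7:
  [0→0.5]: (0.00+5.16)/2 × 0.5 = 1.29
  [0.5→1]: (5.16+7.40)/2 × 0.5 = 3.14
  [1→3]: (7.40+7.24)/2 × 2 = 14.64
  [3→7]: (7.24+3.34)/2 × 4 = 21.16
  Sum = 40.23 mg/L·hr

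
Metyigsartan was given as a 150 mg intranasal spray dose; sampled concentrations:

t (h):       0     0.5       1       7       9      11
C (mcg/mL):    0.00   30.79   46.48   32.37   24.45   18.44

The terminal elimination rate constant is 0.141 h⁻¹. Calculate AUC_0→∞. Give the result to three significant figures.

AUC = 494 mcg/mL·h

Trapezoidal AUC_0→11:
  [0→0.5]: (0.00+30.79)/2 × 0.5 = 7.6975
  [0.5→1]: (30.79+46.48)/2 × 0.5 = 19.3175
  [1→7]: (46.48+32.37)/2 × 6 = 236.55
  [7→9]: (32.37+24.45)/2 × 2 = 56.82
  [9→11]: (24.45+18.44)/2 × 2 = 42.89
  Sum = 363.275 mcg/mL·h
Extrapolated tail: C_last / k_e = 18.44 / 0.141 = 130.780
AUC_0→∞ = 363.275 + 130.780 = 494.055 mcg/mL·h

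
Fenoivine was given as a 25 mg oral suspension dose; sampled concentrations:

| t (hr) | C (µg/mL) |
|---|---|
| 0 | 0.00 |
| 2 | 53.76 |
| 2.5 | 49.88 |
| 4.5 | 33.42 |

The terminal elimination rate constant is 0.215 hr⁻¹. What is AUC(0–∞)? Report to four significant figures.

Trapezoidal AUC_0→4.5:
  [0→2]: (0.00+53.76)/2 × 2 = 53.76
  [2→2.5]: (53.76+49.88)/2 × 0.5 = 25.91
  [2.5→4.5]: (49.88+33.42)/2 × 2 = 83.3
  Sum = 162.97 µg/mL·hr
Extrapolated tail: C_last / k_e = 33.42 / 0.215 = 155.442
AUC_0→∞ = 162.97 + 155.442 = 318.412 µg/mL·hr

AUC = 318.4 µg/mL·hr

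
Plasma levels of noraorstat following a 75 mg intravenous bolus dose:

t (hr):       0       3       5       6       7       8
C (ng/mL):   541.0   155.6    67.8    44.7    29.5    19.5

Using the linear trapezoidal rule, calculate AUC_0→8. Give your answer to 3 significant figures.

AUC = 1390 ng/mL·hr

Trapezoidal AUC_0→8:
  [0→3]: (541.0+155.6)/2 × 3 = 1044.9
  [3→5]: (155.6+67.8)/2 × 2 = 223.4
  [5→6]: (67.8+44.7)/2 × 1 = 56.25
  [6→7]: (44.7+29.5)/2 × 1 = 37.1
  [7→8]: (29.5+19.5)/2 × 1 = 24.5
  Sum = 1386.15 ng/mL·hr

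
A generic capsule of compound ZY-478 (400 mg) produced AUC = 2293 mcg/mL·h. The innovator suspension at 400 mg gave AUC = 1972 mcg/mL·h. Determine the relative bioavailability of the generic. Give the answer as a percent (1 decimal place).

F_rel = 116.3%

F_rel = (AUC_test/D_test) / (AUC_ref/D_ref)
      = (2293/400) / (1972/400)
      = 5.7325 / 4.93 = 1.1628 = 116.28%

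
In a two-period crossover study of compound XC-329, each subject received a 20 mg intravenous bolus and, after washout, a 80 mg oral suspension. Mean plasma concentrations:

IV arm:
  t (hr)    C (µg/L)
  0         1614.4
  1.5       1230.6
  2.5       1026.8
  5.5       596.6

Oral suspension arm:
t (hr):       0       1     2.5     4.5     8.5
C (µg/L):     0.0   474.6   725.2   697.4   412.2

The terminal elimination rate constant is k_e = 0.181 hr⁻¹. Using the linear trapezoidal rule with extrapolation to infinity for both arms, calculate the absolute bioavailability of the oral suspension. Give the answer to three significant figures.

F = 0.196

Trapezoidal AUC_0→5.5 (IV):
  [0→1.5]: (1614.4+1230.6)/2 × 1.5 = 2133.75
  [1.5→2.5]: (1230.6+1026.8)/2 × 1 = 1128.7
  [2.5→5.5]: (1026.8+596.6)/2 × 3 = 2435.1
  Sum = 5697.55 µg/L·hr
IV tail: 596.6/0.181 = 3296.133; AUC_iv,0→∞ = 5697.55 + 3296.133 = 8993.683 µg/L·hr
Trapezoidal AUC_0→8.5 (oral suspension):
  [0→1]: (0.0+474.6)/2 × 1 = 237.3
  [1→2.5]: (474.6+725.2)/2 × 1.5 = 899.85
  [2.5→4.5]: (725.2+697.4)/2 × 2 = 1422.6
  [4.5→8.5]: (697.4+412.2)/2 × 4 = 2219.2
  Sum = 4778.95 µg/L·hr
oral suspension tail: 412.2/0.181 = 2277.348; AUC_ev,0→∞ = 4778.95 + 2277.348 = 7056.298 µg/L·hr
F = (AUC_ev/D_ev)/(AUC_iv/D_iv) = (7056.298/80)/(8993.683/20) = 88.203725/449.68415 = 0.1961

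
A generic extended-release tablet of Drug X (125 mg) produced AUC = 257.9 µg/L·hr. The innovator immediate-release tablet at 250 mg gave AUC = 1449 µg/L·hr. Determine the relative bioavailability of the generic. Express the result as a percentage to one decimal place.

F_rel = (AUC_test/D_test) / (AUC_ref/D_ref)
      = (257.9/125) / (1449/250)
      = 2.0632 / 5.796 = 0.3560 = 35.60%

F_rel = 35.6%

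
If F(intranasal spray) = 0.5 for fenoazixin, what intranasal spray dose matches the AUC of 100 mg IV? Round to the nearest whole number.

D_intranasal = 200 mg

For equal systemic exposure: F × D_ev = D_iv
D_ev = D_iv / F = 100 / 0.5 = 200 mg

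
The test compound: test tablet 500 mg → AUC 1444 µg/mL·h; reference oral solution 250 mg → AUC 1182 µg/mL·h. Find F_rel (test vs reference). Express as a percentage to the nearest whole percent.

F_rel = (AUC_test/D_test) / (AUC_ref/D_ref)
      = (1444/500) / (1182/250)
      = 2.888 / 4.728 = 0.6108 = 61.08%

F_rel = 61%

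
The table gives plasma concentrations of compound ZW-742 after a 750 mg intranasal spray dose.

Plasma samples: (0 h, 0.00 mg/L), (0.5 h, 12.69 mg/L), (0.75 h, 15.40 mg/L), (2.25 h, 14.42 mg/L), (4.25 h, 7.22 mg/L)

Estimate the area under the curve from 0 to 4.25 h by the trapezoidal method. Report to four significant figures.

AUC = 50.69 mg/L·h

Trapezoidal AUC_0→4.25:
  [0→0.5]: (0.00+12.69)/2 × 0.5 = 3.1725
  [0.5→0.75]: (12.69+15.40)/2 × 0.25 = 3.51125
  [0.75→2.25]: (15.40+14.42)/2 × 1.5 = 22.365
  [2.25→4.25]: (14.42+7.22)/2 × 2 = 21.64
  Sum = 50.68875 mg/L·h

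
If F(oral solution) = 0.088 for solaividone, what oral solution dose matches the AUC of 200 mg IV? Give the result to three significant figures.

D_oral = 2270 mg

For equal systemic exposure: F × D_ev = D_iv
D_ev = D_iv / F = 200 / 0.088 = 2272.73 mg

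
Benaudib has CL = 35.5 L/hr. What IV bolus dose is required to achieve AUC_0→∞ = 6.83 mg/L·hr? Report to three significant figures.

Dose_iv = CL × AUC_0→∞
     = 35.5 × 6.83 = 242.465 mg

Dose = 242 mg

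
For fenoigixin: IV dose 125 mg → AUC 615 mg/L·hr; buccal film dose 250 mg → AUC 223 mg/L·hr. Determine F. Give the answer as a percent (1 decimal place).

F = (AUC_ev / D_ev) / (AUC_iv / D_iv)
  = (223/250) / (615/125)
  = 0.892 / 4.92 = 0.1813
  = 18.13%

F = 18.1%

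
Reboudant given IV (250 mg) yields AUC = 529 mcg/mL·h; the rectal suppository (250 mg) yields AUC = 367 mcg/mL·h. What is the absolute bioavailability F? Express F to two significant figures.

F = (AUC_ev / D_ev) / (AUC_iv / D_iv)
  = (367/250) / (529/250)
  = 1.468 / 2.116 = 0.6938

F = 0.69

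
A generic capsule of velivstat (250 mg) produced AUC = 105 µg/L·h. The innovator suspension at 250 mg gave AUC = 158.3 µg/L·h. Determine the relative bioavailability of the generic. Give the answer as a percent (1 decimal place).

F_rel = 66.3%

F_rel = (AUC_test/D_test) / (AUC_ref/D_ref)
      = (105/250) / (158.3/250)
      = 0.42 / 0.6332 = 0.6633 = 66.33%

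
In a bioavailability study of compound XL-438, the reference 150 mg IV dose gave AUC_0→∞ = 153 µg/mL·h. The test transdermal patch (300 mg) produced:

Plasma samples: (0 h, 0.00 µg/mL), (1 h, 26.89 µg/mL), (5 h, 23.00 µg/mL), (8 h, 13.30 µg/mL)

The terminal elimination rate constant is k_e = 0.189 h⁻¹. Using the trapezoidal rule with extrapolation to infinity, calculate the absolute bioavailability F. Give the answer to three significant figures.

F = 0.778

Trapezoidal AUC_0→8 (transdermal patch):
  [0→1]: (0.00+26.89)/2 × 1 = 13.445
  [1→5]: (26.89+23.00)/2 × 4 = 99.78
  [5→8]: (23.00+13.30)/2 × 3 = 54.45
  Sum = 167.675 µg/mL·h
Tail: C_last/k_e = 13.30/0.189 = 70.370
AUC_0→∞ (transdermal patch) = 167.675 + 70.370 = 238.045 µg/mL·h
F = (AUC_ev/D_ev)/(AUC_iv/D_iv) = (238.045/300)/(153/150) = 0.793483/1.02 = 0.7779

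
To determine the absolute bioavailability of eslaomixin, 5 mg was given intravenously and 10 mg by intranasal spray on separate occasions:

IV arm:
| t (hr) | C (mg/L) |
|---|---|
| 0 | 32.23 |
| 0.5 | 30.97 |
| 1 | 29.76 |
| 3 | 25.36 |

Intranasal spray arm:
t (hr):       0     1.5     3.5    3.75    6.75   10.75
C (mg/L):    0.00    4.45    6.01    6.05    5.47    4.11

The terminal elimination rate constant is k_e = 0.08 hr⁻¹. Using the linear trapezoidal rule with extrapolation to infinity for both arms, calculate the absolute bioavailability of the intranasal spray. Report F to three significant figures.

F = 0.128

Trapezoidal AUC_0→3 (IV):
  [0→0.5]: (32.23+30.97)/2 × 0.5 = 15.8
  [0.5→1]: (30.97+29.76)/2 × 0.5 = 15.1825
  [1→3]: (29.76+25.36)/2 × 2 = 55.12
  Sum = 86.1025 mg/L·hr
IV tail: 25.36/0.08 = 317.000; AUC_iv,0→∞ = 86.1025 + 317.000 = 403.1025 mg/L·hr
Trapezoidal AUC_0→10.75 (intranasal spray):
  [0→1.5]: (0.00+4.45)/2 × 1.5 = 3.3375
  [1.5→3.5]: (4.45+6.01)/2 × 2 = 10.46
  [3.5→3.75]: (6.01+6.05)/2 × 0.25 = 1.5075
  [3.75→6.75]: (6.05+5.47)/2 × 3 = 17.28
  [6.75→10.75]: (5.47+4.11)/2 × 4 = 19.16
  Sum = 51.745 mg/L·hr
intranasal spray tail: 4.11/0.08 = 51.375; AUC_ev,0→∞ = 51.745 + 51.375 = 103.12 mg/L·hr
F = (AUC_ev/D_ev)/(AUC_iv/D_iv) = (103.12/10)/(403.1025/5) = 10.312/80.6205 = 0.1279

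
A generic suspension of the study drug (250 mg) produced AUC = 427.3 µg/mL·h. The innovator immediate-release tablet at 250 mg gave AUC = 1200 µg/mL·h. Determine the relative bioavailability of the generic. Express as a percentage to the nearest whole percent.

F_rel = (AUC_test/D_test) / (AUC_ref/D_ref)
      = (427.3/250) / (1200/250)
      = 1.7092 / 4.8 = 0.3561 = 35.61%

F_rel = 36%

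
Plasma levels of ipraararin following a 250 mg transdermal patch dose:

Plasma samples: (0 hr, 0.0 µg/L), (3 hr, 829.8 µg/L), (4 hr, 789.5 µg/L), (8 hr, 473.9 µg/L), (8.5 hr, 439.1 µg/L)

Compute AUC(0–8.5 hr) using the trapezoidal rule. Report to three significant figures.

AUC = 4810 µg/L·hr

Trapezoidal AUC_0→8.5:
  [0→3]: (0.0+829.8)/2 × 3 = 1244.7
  [3→4]: (829.8+789.5)/2 × 1 = 809.65
  [4→8]: (789.5+473.9)/2 × 4 = 2526.8
  [8→8.5]: (473.9+439.1)/2 × 0.5 = 228.25
  Sum = 4809.4 µg/L·hr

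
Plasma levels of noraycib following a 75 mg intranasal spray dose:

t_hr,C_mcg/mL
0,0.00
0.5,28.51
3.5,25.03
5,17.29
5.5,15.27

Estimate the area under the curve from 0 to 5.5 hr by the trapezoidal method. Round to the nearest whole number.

Trapezoidal AUC_0→5.5:
  [0→0.5]: (0.00+28.51)/2 × 0.5 = 7.1275
  [0.5→3.5]: (28.51+25.03)/2 × 3 = 80.31
  [3.5→5]: (25.03+17.29)/2 × 1.5 = 31.74
  [5→5.5]: (17.29+15.27)/2 × 0.5 = 8.14
  Sum = 127.3175 mcg/mL·hr

AUC = 127 mcg/mL·hr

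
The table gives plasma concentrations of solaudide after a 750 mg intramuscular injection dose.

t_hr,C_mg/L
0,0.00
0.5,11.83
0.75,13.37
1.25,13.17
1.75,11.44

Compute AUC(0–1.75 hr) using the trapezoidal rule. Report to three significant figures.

AUC = 18.9 mg/L·hr

Trapezoidal AUC_0→1.75:
  [0→0.5]: (0.00+11.83)/2 × 0.5 = 2.9575
  [0.5→0.75]: (11.83+13.37)/2 × 0.25 = 3.15
  [0.75→1.25]: (13.37+13.17)/2 × 0.5 = 6.635
  [1.25→1.75]: (13.17+11.44)/2 × 0.5 = 6.1525
  Sum = 18.895 mg/L·hr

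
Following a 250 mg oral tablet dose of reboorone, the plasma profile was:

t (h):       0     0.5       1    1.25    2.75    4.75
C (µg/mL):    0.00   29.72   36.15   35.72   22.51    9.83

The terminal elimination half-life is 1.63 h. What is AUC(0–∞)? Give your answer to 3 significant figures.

Trapezoidal AUC_0→4.75:
  [0→0.5]: (0.00+29.72)/2 × 0.5 = 7.43
  [0.5→1]: (29.72+36.15)/2 × 0.5 = 16.4675
  [1→1.25]: (36.15+35.72)/2 × 0.25 = 8.98375
  [1.25→2.75]: (35.72+22.51)/2 × 1.5 = 43.6725
  [2.75→4.75]: (22.51+9.83)/2 × 2 = 32.34
  Sum = 108.89375 µg/mL·h
k_e = ln2 / t½ = 0.693147 / 1.63 = 0.4252 h^-1
Extrapolated tail: C_last / k_e = 9.83 / 0.4252 = 23.119
AUC_0→∞ = 108.89375 + 23.119 = 132.01275 µg/mL·h

AUC = 132 µg/mL·h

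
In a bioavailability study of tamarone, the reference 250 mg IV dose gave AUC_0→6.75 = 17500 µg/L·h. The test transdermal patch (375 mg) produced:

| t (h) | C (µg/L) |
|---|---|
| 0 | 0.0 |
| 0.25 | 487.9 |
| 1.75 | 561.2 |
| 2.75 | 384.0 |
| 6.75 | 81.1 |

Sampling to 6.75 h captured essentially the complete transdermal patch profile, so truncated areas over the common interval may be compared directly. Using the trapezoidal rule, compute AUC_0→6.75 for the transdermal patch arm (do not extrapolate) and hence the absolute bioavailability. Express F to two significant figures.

F = 0.086

Trapezoidal AUC_0→6.75 (transdermal patch):
  [0→0.25]: (0.0+487.9)/2 × 0.25 = 60.9875
  [0.25→1.75]: (487.9+561.2)/2 × 1.5 = 786.825
  [1.75→2.75]: (561.2+384.0)/2 × 1 = 472.6
  [2.75→6.75]: (384.0+81.1)/2 × 4 = 930.2
  Sum = 2250.6125 µg/L·h
F = (AUC_ev/D_ev)/(AUC_iv/D_iv) = (2250.6125/375)/(17500/250) = 6.00163/70 = 0.0857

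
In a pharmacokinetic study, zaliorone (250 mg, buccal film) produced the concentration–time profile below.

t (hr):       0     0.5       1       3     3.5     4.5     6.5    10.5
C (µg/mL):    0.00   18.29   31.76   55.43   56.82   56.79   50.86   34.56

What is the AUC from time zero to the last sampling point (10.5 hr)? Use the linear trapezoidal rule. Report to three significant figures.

Trapezoidal AUC_0→10.5:
  [0→0.5]: (0.00+18.29)/2 × 0.5 = 4.5725
  [0.5→1]: (18.29+31.76)/2 × 0.5 = 12.5125
  [1→3]: (31.76+55.43)/2 × 2 = 87.19
  [3→3.5]: (55.43+56.82)/2 × 0.5 = 28.0625
  [3.5→4.5]: (56.82+56.79)/2 × 1 = 56.805
  [4.5→6.5]: (56.79+50.86)/2 × 2 = 107.65
  [6.5→10.5]: (50.86+34.56)/2 × 4 = 170.84
  Sum = 467.6325 µg/mL·hr

AUC = 468 µg/mL·hr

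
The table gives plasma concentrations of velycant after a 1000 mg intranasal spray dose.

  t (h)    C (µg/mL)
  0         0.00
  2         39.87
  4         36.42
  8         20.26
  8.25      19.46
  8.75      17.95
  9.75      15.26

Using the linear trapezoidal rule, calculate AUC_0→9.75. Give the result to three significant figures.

Trapezoidal AUC_0→9.75:
  [0→2]: (0.00+39.87)/2 × 2 = 39.87
  [2→4]: (39.87+36.42)/2 × 2 = 76.29
  [4→8]: (36.42+20.26)/2 × 4 = 113.36
  [8→8.25]: (20.26+19.46)/2 × 0.25 = 4.965
  [8.25→8.75]: (19.46+17.95)/2 × 0.5 = 9.3525
  [8.75→9.75]: (17.95+15.26)/2 × 1 = 16.605
  Sum = 260.4425 µg/mL·h

AUC = 260 µg/mL·h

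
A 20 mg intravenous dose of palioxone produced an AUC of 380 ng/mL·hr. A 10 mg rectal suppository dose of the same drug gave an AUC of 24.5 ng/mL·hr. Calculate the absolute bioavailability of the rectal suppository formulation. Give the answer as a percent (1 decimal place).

F = 12.9%

F = (AUC_ev / D_ev) / (AUC_iv / D_iv)
  = (24.5/10) / (380/20)
  = 2.45 / 19 = 0.1289
  = 12.89%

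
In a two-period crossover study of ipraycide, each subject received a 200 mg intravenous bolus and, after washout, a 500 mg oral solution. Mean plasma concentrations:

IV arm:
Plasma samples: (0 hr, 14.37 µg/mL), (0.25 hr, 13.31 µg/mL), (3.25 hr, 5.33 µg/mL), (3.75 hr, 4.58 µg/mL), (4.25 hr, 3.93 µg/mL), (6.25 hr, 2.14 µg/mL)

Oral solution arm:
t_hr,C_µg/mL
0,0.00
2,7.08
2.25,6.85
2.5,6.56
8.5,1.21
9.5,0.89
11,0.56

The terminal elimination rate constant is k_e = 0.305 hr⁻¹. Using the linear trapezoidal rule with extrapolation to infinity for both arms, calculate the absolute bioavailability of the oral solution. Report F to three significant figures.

F = 0.308

Trapezoidal AUC_0→6.25 (IV):
  [0→0.25]: (14.37+13.31)/2 × 0.25 = 3.46
  [0.25→3.25]: (13.31+5.33)/2 × 3 = 27.96
  [3.25→3.75]: (5.33+4.58)/2 × 0.5 = 2.4775
  [3.75→4.25]: (4.58+3.93)/2 × 0.5 = 2.1275
  [4.25→6.25]: (3.93+2.14)/2 × 2 = 6.07
  Sum = 42.095 µg/mL·hr
IV tail: 2.14/0.305 = 7.016; AUC_iv,0→∞ = 42.095 + 7.016 = 49.111 µg/mL·hr
Trapezoidal AUC_0→11 (oral solution):
  [0→2]: (0.00+7.08)/2 × 2 = 7.08
  [2→2.25]: (7.08+6.85)/2 × 0.25 = 1.74125
  [2.25→2.5]: (6.85+6.56)/2 × 0.25 = 1.67625
  [2.5→8.5]: (6.56+1.21)/2 × 6 = 23.31
  [8.5→9.5]: (1.21+0.89)/2 × 1 = 1.05
  [9.5→11]: (0.89+0.56)/2 × 1.5 = 1.0875
  Sum = 35.945 µg/mL·hr
oral solution tail: 0.56/0.305 = 1.836; AUC_ev,0→∞ = 35.945 + 1.836 = 37.781 µg/mL·hr
F = (AUC_ev/D_ev)/(AUC_iv/D_iv) = (37.781/500)/(49.111/200) = 0.075562/0.245555 = 0.3077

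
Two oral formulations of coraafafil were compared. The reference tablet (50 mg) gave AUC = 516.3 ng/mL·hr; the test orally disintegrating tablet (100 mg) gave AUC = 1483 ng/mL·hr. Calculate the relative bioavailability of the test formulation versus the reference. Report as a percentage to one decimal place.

F_rel = 143.6%

F_rel = (AUC_test/D_test) / (AUC_ref/D_ref)
      = (1483/100) / (516.3/50)
      = 14.83 / 10.326 = 1.4362 = 143.62%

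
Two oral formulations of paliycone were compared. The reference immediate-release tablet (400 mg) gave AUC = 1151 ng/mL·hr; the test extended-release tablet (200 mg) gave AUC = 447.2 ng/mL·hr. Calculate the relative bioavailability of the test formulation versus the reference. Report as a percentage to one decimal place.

F_rel = (AUC_test/D_test) / (AUC_ref/D_ref)
      = (447.2/200) / (1151/400)
      = 2.236 / 2.8775 = 0.7771 = 77.71%

F_rel = 77.7%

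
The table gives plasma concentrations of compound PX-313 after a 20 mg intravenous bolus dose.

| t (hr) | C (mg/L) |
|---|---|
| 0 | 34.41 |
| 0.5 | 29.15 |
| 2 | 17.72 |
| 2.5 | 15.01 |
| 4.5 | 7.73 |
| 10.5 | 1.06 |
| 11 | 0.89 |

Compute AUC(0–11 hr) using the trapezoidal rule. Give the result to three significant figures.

Trapezoidal AUC_0→11:
  [0→0.5]: (34.41+29.15)/2 × 0.5 = 15.89
  [0.5→2]: (29.15+17.72)/2 × 1.5 = 35.1525
  [2→2.5]: (17.72+15.01)/2 × 0.5 = 8.1825
  [2.5→4.5]: (15.01+7.73)/2 × 2 = 22.74
  [4.5→10.5]: (7.73+1.06)/2 × 6 = 26.37
  [10.5→11]: (1.06+0.89)/2 × 0.5 = 0.4875
  Sum = 108.8225 mg/L·hr

AUC = 109 mg/L·hr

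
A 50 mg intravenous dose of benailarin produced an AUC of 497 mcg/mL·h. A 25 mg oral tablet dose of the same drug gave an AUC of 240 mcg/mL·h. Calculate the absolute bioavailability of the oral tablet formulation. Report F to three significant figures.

F = 0.966

F = (AUC_ev / D_ev) / (AUC_iv / D_iv)
  = (240/25) / (497/50)
  = 9.6 / 9.94 = 0.9658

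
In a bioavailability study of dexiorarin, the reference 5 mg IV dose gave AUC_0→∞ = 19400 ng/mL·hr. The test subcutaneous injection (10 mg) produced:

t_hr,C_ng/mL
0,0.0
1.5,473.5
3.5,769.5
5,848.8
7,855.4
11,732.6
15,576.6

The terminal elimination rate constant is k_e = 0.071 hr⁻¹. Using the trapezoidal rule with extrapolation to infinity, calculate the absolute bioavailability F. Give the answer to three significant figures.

F = 0.475

Trapezoidal AUC_0→15 (subcutaneous injection):
  [0→1.5]: (0.0+473.5)/2 × 1.5 = 355.125
  [1.5→3.5]: (473.5+769.5)/2 × 2 = 1243.0
  [3.5→5]: (769.5+848.8)/2 × 1.5 = 1213.725
  [5→7]: (848.8+855.4)/2 × 2 = 1704.2
  [7→11]: (855.4+732.6)/2 × 4 = 3176.0
  [11→15]: (732.6+576.6)/2 × 4 = 2618.4
  Sum = 10310.45 ng/mL·hr
Tail: C_last/k_e = 576.6/0.071 = 8121.127
AUC_0→∞ (subcutaneous injection) = 10310.45 + 8121.127 = 18431.577 ng/mL·hr
F = (AUC_ev/D_ev)/(AUC_iv/D_iv) = (18431.577/10)/(19400/5) = 1843.1577/3880 = 0.4750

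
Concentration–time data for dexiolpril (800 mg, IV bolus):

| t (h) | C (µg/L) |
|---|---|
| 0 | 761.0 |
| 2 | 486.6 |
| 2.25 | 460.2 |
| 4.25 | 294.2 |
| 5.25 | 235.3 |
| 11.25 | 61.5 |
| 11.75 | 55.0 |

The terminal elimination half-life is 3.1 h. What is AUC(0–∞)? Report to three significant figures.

Trapezoidal AUC_0→11.75:
  [0→2]: (761.0+486.6)/2 × 2 = 1247.6
  [2→2.25]: (486.6+460.2)/2 × 0.25 = 118.35
  [2.25→4.25]: (460.2+294.2)/2 × 2 = 754.4
  [4.25→5.25]: (294.2+235.3)/2 × 1 = 264.75
  [5.25→11.25]: (235.3+61.5)/2 × 6 = 890.4
  [11.25→11.75]: (61.5+55.0)/2 × 0.5 = 29.125
  Sum = 3304.625 µg/L·h
k_e = ln2 / t½ = 0.693147 / 3.1 = 0.2236 h^-1
Extrapolated tail: C_last / k_e = 55.0 / 0.2236 = 245.975
AUC_0→∞ = 3304.625 + 245.975 = 3550.6 µg/L·h

AUC = 3550 µg/L·h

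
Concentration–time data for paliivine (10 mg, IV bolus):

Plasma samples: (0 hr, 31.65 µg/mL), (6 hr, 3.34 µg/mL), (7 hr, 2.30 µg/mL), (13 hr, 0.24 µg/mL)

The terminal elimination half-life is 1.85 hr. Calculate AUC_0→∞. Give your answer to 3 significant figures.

AUC = 116 µg/mL·hr

Trapezoidal AUC_0→13:
  [0→6]: (31.65+3.34)/2 × 6 = 104.97
  [6→7]: (3.34+2.30)/2 × 1 = 2.82
  [7→13]: (2.30+0.24)/2 × 6 = 7.62
  Sum = 115.41 µg/mL·hr
k_e = ln2 / t½ = 0.693147 / 1.85 = 0.3747 hr^-1
Extrapolated tail: C_last / k_e = 0.24 / 0.3747 = 0.641
AUC_0→∞ = 115.41 + 0.641 = 116.051 µg/mL·hr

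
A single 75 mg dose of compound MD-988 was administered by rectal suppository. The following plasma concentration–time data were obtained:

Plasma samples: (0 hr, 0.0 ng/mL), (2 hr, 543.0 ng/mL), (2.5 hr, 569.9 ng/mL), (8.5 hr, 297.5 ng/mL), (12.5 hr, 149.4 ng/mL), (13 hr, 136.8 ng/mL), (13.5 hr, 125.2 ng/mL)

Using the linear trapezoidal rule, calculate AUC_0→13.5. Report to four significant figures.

Trapezoidal AUC_0→13.5:
  [0→2]: (0.0+543.0)/2 × 2 = 543.0
  [2→2.5]: (543.0+569.9)/2 × 0.5 = 278.225
  [2.5→8.5]: (569.9+297.5)/2 × 6 = 2602.2
  [8.5→12.5]: (297.5+149.4)/2 × 4 = 893.8
  [12.5→13]: (149.4+136.8)/2 × 0.5 = 71.55
  [13→13.5]: (136.8+125.2)/2 × 0.5 = 65.5
  Sum = 4454.275 ng/mL·hr

AUC = 4454 ng/mL·hr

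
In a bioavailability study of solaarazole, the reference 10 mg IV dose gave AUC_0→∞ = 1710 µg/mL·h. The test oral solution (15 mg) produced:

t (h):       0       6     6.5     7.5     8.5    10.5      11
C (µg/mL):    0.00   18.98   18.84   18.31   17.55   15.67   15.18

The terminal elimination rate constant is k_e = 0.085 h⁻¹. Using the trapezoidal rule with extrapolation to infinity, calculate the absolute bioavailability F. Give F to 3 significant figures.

F = 0.126

Trapezoidal AUC_0→11 (oral solution):
  [0→6]: (0.00+18.98)/2 × 6 = 56.94
  [6→6.5]: (18.98+18.84)/2 × 0.5 = 9.455
  [6.5→7.5]: (18.84+18.31)/2 × 1 = 18.575
  [7.5→8.5]: (18.31+17.55)/2 × 1 = 17.93
  [8.5→10.5]: (17.55+15.67)/2 × 2 = 33.22
  [10.5→11]: (15.67+15.18)/2 × 0.5 = 7.7125
  Sum = 143.8325 µg/mL·h
Tail: C_last/k_e = 15.18/0.085 = 178.588
AUC_0→∞ (oral solution) = 143.8325 + 178.588 = 322.4205 µg/mL·h
F = (AUC_ev/D_ev)/(AUC_iv/D_iv) = (322.4205/15)/(1710/10) = 21.4947/171 = 0.1257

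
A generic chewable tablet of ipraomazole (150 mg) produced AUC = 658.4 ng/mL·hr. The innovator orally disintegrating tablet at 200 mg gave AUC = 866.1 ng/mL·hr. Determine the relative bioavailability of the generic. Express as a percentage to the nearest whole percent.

F_rel = 101%

F_rel = (AUC_test/D_test) / (AUC_ref/D_ref)
      = (658.4/150) / (866.1/200)
      = 4.38933 / 4.3305 = 1.0136 = 101.36%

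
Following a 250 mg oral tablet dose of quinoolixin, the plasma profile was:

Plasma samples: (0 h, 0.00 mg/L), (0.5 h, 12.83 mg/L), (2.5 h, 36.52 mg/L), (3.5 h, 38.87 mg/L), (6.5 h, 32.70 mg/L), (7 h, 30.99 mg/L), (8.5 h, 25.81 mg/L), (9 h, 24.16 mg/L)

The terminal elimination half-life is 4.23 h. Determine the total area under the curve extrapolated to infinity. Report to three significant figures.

Trapezoidal AUC_0→9:
  [0→0.5]: (0.00+12.83)/2 × 0.5 = 3.2075
  [0.5→2.5]: (12.83+36.52)/2 × 2 = 49.35
  [2.5→3.5]: (36.52+38.87)/2 × 1 = 37.695
  [3.5→6.5]: (38.87+32.70)/2 × 3 = 107.355
  [6.5→7]: (32.70+30.99)/2 × 0.5 = 15.9225
  [7→8.5]: (30.99+25.81)/2 × 1.5 = 42.6
  [8.5→9]: (25.81+24.16)/2 × 0.5 = 12.4925
  Sum = 268.6225 mg/L·h
k_e = ln2 / t½ = 0.693147 / 4.23 = 0.1639 h^-1
Extrapolated tail: C_last / k_e = 24.16 / 0.1639 = 147.407
AUC_0→∞ = 268.6225 + 147.407 = 416.0295 mg/L·h

AUC = 416 mg/L·h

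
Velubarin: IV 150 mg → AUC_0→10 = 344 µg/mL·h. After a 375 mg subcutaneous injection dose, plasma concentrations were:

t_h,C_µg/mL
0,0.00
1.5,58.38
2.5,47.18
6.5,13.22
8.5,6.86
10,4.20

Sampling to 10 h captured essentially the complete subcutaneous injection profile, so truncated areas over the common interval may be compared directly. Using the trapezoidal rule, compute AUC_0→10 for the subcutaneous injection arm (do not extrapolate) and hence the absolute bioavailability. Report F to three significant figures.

Trapezoidal AUC_0→10 (subcutaneous injection):
  [0→1.5]: (0.00+58.38)/2 × 1.5 = 43.785
  [1.5→2.5]: (58.38+47.18)/2 × 1 = 52.78
  [2.5→6.5]: (47.18+13.22)/2 × 4 = 120.8
  [6.5→8.5]: (13.22+6.86)/2 × 2 = 20.08
  [8.5→10]: (6.86+4.20)/2 × 1.5 = 8.295
  Sum = 245.74 µg/mL·h
F = (AUC_ev/D_ev)/(AUC_iv/D_iv) = (245.74/375)/(344/150) = 0.655307/2.29333 = 0.2857

F = 0.286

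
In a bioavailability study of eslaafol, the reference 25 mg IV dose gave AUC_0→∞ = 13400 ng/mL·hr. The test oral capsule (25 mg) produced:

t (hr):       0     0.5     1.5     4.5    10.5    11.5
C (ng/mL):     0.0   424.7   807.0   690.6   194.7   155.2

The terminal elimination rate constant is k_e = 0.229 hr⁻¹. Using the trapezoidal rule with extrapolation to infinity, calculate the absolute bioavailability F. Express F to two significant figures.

Trapezoidal AUC_0→11.5 (oral capsule):
  [0→0.5]: (0.0+424.7)/2 × 0.5 = 106.175
  [0.5→1.5]: (424.7+807.0)/2 × 1 = 615.85
  [1.5→4.5]: (807.0+690.6)/2 × 3 = 2246.4
  [4.5→10.5]: (690.6+194.7)/2 × 6 = 2655.9
  [10.5→11.5]: (194.7+155.2)/2 × 1 = 174.95
  Sum = 5799.275 ng/mL·hr
Tail: C_last/k_e = 155.2/0.229 = 677.729
AUC_0→∞ (oral capsule) = 5799.275 + 677.729 = 6477.004 ng/mL·hr
F = (AUC_ev/D_ev)/(AUC_iv/D_iv) = (6477.004/25)/(13400/25) = 259.08016/536 = 0.4834

F = 0.48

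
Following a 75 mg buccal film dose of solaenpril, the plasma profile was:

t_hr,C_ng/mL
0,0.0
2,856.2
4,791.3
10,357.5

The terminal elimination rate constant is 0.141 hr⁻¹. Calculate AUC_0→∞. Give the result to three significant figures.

AUC = 8490 ng/mL·hr

Trapezoidal AUC_0→10:
  [0→2]: (0.0+856.2)/2 × 2 = 856.2
  [2→4]: (856.2+791.3)/2 × 2 = 1647.5
  [4→10]: (791.3+357.5)/2 × 6 = 3446.4
  Sum = 5950.1 ng/mL·hr
Extrapolated tail: C_last / k_e = 357.5 / 0.141 = 2535.461
AUC_0→∞ = 5950.1 + 2535.461 = 8485.561 ng/mL·hr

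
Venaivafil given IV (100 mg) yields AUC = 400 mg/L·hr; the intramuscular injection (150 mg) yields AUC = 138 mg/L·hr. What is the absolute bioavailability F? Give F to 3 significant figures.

F = (AUC_ev / D_ev) / (AUC_iv / D_iv)
  = (138/150) / (400/100)
  = 0.92 / 4 = 0.2300

F = 0.230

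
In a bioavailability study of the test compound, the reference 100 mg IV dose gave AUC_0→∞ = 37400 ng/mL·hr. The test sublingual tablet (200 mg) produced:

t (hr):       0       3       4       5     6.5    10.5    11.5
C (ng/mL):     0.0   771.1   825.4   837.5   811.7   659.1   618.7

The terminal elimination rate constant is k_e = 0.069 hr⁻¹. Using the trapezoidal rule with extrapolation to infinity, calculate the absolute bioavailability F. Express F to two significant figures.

F = 0.22

Trapezoidal AUC_0→11.5 (sublingual tablet):
  [0→3]: (0.0+771.1)/2 × 3 = 1156.65
  [3→4]: (771.1+825.4)/2 × 1 = 798.25
  [4→5]: (825.4+837.5)/2 × 1 = 831.45
  [5→6.5]: (837.5+811.7)/2 × 1.5 = 1236.9
  [6.5→10.5]: (811.7+659.1)/2 × 4 = 2941.6
  [10.5→11.5]: (659.1+618.7)/2 × 1 = 638.9
  Sum = 7603.75 ng/mL·hr
Tail: C_last/k_e = 618.7/0.069 = 8966.667
AUC_0→∞ (sublingual tablet) = 7603.75 + 8966.667 = 16570.417 ng/mL·hr
F = (AUC_ev/D_ev)/(AUC_iv/D_iv) = (16570.417/200)/(37400/100) = 82.852085/374 = 0.2215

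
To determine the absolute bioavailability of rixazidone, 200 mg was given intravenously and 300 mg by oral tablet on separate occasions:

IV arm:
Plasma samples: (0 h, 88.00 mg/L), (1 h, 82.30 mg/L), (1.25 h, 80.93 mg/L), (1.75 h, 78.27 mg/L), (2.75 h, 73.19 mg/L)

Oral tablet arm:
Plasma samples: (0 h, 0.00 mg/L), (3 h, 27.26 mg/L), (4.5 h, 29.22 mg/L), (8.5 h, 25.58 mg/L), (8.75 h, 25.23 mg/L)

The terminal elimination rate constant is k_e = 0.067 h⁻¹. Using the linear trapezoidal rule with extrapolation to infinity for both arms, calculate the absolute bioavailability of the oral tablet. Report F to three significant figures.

F = 0.292

Trapezoidal AUC_0→2.75 (IV):
  [0→1]: (88.00+82.30)/2 × 1 = 85.15
  [1→1.25]: (82.30+80.93)/2 × 0.25 = 20.40375
  [1.25→1.75]: (80.93+78.27)/2 × 0.5 = 39.8
  [1.75→2.75]: (78.27+73.19)/2 × 1 = 75.73
  Sum = 221.08375 mg/L·h
IV tail: 73.19/0.067 = 1092.388; AUC_iv,0→∞ = 221.08375 + 1092.388 = 1313.47175 mg/L·h
Trapezoidal AUC_0→8.75 (oral tablet):
  [0→3]: (0.00+27.26)/2 × 3 = 40.89
  [3→4.5]: (27.26+29.22)/2 × 1.5 = 42.36
  [4.5→8.5]: (29.22+25.58)/2 × 4 = 109.6
  [8.5→8.75]: (25.58+25.23)/2 × 0.25 = 6.35125
  Sum = 199.20125 mg/L·h
oral tablet tail: 25.23/0.067 = 376.567; AUC_ev,0→∞ = 199.20125 + 376.567 = 575.76825 mg/L·h
F = (AUC_ev/D_ev)/(AUC_iv/D_iv) = (575.76825/300)/(1313.47175/200) = 1.9192275/6.56736 = 0.2922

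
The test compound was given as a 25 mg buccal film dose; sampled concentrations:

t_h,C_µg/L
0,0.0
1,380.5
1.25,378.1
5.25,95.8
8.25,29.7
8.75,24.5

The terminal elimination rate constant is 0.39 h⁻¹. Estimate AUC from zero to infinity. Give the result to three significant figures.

Trapezoidal AUC_0→8.75:
  [0→1]: (0.0+380.5)/2 × 1 = 190.25
  [1→1.25]: (380.5+378.1)/2 × 0.25 = 94.825
  [1.25→5.25]: (378.1+95.8)/2 × 4 = 947.8
  [5.25→8.25]: (95.8+29.7)/2 × 3 = 188.25
  [8.25→8.75]: (29.7+24.5)/2 × 0.5 = 13.55
  Sum = 1434.675 µg/L·h
Extrapolated tail: C_last / k_e = 24.5 / 0.39 = 62.821
AUC_0→∞ = 1434.675 + 62.821 = 1497.496 µg/L·h

AUC = 1500 µg/L·h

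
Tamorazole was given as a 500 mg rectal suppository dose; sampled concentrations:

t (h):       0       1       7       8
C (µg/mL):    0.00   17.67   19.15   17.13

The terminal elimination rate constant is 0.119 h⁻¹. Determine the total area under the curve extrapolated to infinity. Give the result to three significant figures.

Trapezoidal AUC_0→8:
  [0→1]: (0.00+17.67)/2 × 1 = 8.835
  [1→7]: (17.67+19.15)/2 × 6 = 110.46
  [7→8]: (19.15+17.13)/2 × 1 = 18.14
  Sum = 137.435 µg/mL·h
Extrapolated tail: C_last / k_e = 17.13 / 0.119 = 143.950
AUC_0→∞ = 137.435 + 143.950 = 281.385 µg/mL·h

AUC = 281 µg/mL·h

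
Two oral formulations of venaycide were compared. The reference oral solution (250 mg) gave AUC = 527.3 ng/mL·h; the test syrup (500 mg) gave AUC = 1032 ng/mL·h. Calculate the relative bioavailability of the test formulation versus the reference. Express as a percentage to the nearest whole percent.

F_rel = (AUC_test/D_test) / (AUC_ref/D_ref)
      = (1032/500) / (527.3/250)
      = 2.064 / 2.1092 = 0.9786 = 97.86%

F_rel = 98%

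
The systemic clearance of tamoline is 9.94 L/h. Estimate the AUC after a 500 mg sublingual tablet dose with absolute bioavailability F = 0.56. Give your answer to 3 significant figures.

AUC = 28.2 mg/L·h

AUC_0→∞ = F × Dose / CL
        = 0.56 × 500 / 9.94 = 28.169 mg/L·h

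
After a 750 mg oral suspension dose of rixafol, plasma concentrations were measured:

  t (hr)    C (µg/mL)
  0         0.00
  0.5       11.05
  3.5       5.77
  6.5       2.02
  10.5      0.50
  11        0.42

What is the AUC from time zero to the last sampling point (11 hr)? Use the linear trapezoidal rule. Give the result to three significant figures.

AUC = 44.9 µg/mL·hr

Trapezoidal AUC_0→11:
  [0→0.5]: (0.00+11.05)/2 × 0.5 = 2.7625
  [0.5→3.5]: (11.05+5.77)/2 × 3 = 25.23
  [3.5→6.5]: (5.77+2.02)/2 × 3 = 11.685
  [6.5→10.5]: (2.02+0.50)/2 × 4 = 5.04
  [10.5→11]: (0.50+0.42)/2 × 0.5 = 0.23
  Sum = 44.9475 µg/mL·hr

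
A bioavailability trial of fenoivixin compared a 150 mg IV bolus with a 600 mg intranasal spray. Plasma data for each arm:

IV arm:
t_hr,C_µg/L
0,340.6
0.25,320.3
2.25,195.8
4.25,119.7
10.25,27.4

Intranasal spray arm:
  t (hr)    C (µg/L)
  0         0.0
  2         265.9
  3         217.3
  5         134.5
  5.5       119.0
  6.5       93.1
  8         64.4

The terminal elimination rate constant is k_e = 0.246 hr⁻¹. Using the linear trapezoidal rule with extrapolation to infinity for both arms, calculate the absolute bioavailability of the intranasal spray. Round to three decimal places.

Trapezoidal AUC_0→10.25 (IV):
  [0→0.25]: (340.6+320.3)/2 × 0.25 = 82.6125
  [0.25→2.25]: (320.3+195.8)/2 × 2 = 516.1
  [2.25→4.25]: (195.8+119.7)/2 × 2 = 315.5
  [4.25→10.25]: (119.7+27.4)/2 × 6 = 441.3
  Sum = 1355.5125 µg/L·hr
IV tail: 27.4/0.246 = 111.382; AUC_iv,0→∞ = 1355.5125 + 111.382 = 1466.8945 µg/L·hr
Trapezoidal AUC_0→8 (intranasal spray):
  [0→2]: (0.0+265.9)/2 × 2 = 265.9
  [2→3]: (265.9+217.3)/2 × 1 = 241.6
  [3→5]: (217.3+134.5)/2 × 2 = 351.8
  [5→5.5]: (134.5+119.0)/2 × 0.5 = 63.375
  [5.5→6.5]: (119.0+93.1)/2 × 1 = 106.05
  [6.5→8]: (93.1+64.4)/2 × 1.5 = 118.125
  Sum = 1146.85 µg/L·hr
intranasal spray tail: 64.4/0.246 = 261.789; AUC_ev,0→∞ = 1146.85 + 261.789 = 1408.639 µg/L·hr
F = (AUC_ev/D_ev)/(AUC_iv/D_iv) = (1408.639/600)/(1466.8945/150) = 2.34773/9.7793 = 0.2401

F = 0.240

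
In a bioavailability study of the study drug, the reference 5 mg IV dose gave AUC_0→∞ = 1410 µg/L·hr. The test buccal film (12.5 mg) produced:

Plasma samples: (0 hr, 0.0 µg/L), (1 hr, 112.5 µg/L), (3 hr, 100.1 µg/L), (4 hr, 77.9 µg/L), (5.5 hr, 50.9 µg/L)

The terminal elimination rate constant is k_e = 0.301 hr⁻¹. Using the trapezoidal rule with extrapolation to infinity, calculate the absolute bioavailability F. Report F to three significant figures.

F = 0.177

Trapezoidal AUC_0→5.5 (buccal film):
  [0→1]: (0.0+112.5)/2 × 1 = 56.25
  [1→3]: (112.5+100.1)/2 × 2 = 212.6
  [3→4]: (100.1+77.9)/2 × 1 = 89.0
  [4→5.5]: (77.9+50.9)/2 × 1.5 = 96.6
  Sum = 454.45 µg/L·hr
Tail: C_last/k_e = 50.9/0.301 = 169.103
AUC_0→∞ (buccal film) = 454.45 + 169.103 = 623.553 µg/L·hr
F = (AUC_ev/D_ev)/(AUC_iv/D_iv) = (623.553/12.5)/(1410/5) = 49.88424/282 = 0.1769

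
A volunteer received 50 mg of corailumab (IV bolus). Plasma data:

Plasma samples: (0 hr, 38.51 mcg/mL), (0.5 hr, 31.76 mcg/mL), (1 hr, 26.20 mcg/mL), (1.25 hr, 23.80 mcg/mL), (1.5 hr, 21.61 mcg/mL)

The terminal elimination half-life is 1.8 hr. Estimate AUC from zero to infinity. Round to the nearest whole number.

AUC = 100 mcg/mL·hr

Trapezoidal AUC_0→1.5:
  [0→0.5]: (38.51+31.76)/2 × 0.5 = 17.5675
  [0.5→1]: (31.76+26.20)/2 × 0.5 = 14.49
  [1→1.25]: (26.20+23.80)/2 × 0.25 = 6.25
  [1.25→1.5]: (23.80+21.61)/2 × 0.25 = 5.67625
  Sum = 43.98375 mcg/mL·hr
k_e = ln2 / t½ = 0.693147 / 1.8 = 0.3851 hr^-1
Extrapolated tail: C_last / k_e = 21.61 / 0.3851 = 56.115
AUC_0→∞ = 43.98375 + 56.115 = 100.09875 mcg/mL·hr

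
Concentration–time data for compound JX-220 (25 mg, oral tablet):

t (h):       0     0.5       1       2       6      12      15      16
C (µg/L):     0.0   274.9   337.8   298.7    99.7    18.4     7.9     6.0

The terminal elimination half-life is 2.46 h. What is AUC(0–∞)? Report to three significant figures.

AUC = 1760 µg/L·h

Trapezoidal AUC_0→16:
  [0→0.5]: (0.0+274.9)/2 × 0.5 = 68.725
  [0.5→1]: (274.9+337.8)/2 × 0.5 = 153.175
  [1→2]: (337.8+298.7)/2 × 1 = 318.25
  [2→6]: (298.7+99.7)/2 × 4 = 796.8
  [6→12]: (99.7+18.4)/2 × 6 = 354.3
  [12→15]: (18.4+7.9)/2 × 3 = 39.45
  [15→16]: (7.9+6.0)/2 × 1 = 6.95
  Sum = 1737.65 µg/L·h
k_e = ln2 / t½ = 0.693147 / 2.46 = 0.2818 h^-1
Extrapolated tail: C_last / k_e = 6.0 / 0.2818 = 21.292
AUC_0→∞ = 1737.65 + 21.292 = 1758.942 µg/L·h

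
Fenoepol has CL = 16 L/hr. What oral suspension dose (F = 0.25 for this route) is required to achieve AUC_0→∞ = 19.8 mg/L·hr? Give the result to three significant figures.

Dose = 1270 mg

Dose = CL × AUC_0→∞ / F
     = 16 × 19.8 / 0.25 = 1267.2 mg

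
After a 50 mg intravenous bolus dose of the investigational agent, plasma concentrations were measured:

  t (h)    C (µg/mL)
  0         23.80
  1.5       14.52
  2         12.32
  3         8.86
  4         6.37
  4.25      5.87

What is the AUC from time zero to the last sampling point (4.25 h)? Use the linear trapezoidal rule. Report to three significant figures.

Trapezoidal AUC_0→4.25:
  [0→1.5]: (23.80+14.52)/2 × 1.5 = 28.74
  [1.5→2]: (14.52+12.32)/2 × 0.5 = 6.71
  [2→3]: (12.32+8.86)/2 × 1 = 10.59
  [3→4]: (8.86+6.37)/2 × 1 = 7.615
  [4→4.25]: (6.37+5.87)/2 × 0.25 = 1.53
  Sum = 55.185 µg/mL·h

AUC = 55.2 µg/mL·h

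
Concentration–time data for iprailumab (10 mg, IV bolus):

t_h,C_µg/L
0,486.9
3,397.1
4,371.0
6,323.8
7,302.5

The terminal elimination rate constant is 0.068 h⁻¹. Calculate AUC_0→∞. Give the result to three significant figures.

Trapezoidal AUC_0→7:
  [0→3]: (486.9+397.1)/2 × 3 = 1326.0
  [3→4]: (397.1+371.0)/2 × 1 = 384.05
  [4→6]: (371.0+323.8)/2 × 2 = 694.8
  [6→7]: (323.8+302.5)/2 × 1 = 313.15
  Sum = 2718.0 µg/L·h
Extrapolated tail: C_last / k_e = 302.5 / 0.068 = 4448.529
AUC_0→∞ = 2718.0 + 4448.529 = 7166.529 µg/L·h

AUC = 7170 µg/L·h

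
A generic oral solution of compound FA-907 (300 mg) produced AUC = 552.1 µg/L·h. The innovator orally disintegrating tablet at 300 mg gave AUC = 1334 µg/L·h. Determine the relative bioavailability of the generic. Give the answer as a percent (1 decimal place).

F_rel = (AUC_test/D_test) / (AUC_ref/D_ref)
      = (552.1/300) / (1334/300)
      = 1.84033 / 4.44667 = 0.4139 = 41.39%

F_rel = 41.4%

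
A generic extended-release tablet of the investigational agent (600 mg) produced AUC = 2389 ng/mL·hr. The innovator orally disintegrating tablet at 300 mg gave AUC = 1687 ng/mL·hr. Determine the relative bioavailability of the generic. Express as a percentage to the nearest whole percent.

F_rel = 71%

F_rel = (AUC_test/D_test) / (AUC_ref/D_ref)
      = (2389/600) / (1687/300)
      = 3.98167 / 5.62333 = 0.7081 = 70.81%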